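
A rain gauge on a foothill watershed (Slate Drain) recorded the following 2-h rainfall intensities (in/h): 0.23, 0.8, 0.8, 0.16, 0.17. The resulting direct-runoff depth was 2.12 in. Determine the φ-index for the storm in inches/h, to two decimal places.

φ ≈ 0.27 in/h

Only the 2 blocks with intensity above φ contribute runoff: 0.8, 0.8 in/h.
Σ(I−φ)·Δt = d  ⇒  (0.8+0.8 − 2φ)·2 = 2.12
φ = (1.600 − 2.12/2) / 2 = 0.27 in/h.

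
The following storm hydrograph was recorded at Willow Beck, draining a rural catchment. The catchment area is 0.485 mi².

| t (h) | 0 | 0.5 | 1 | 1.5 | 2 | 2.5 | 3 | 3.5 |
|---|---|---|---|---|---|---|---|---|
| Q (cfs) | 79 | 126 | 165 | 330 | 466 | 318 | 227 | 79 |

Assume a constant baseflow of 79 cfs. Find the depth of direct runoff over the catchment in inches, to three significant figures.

d ≈ 1.85 in

Direct runoff: 0.0, 47.0, 86.0, 251.0, 387.0, 239.0, 148.0, 0.0 cfs; ΣQ_DR = 1158 cfs.
V = ΣQ_DR · Δt = 1158 × 1800 s = 2.084 × 10^6 ft³.
Over A = 0.485 mi², depth = V / A = 1.85 in.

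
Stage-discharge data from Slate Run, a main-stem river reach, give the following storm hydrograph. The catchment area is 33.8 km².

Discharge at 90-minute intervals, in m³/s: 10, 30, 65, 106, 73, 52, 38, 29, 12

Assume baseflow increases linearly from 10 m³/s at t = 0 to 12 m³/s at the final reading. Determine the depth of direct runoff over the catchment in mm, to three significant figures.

d ≈ 50.5 mm

Direct runoff: 0.00, 19.75, 54.50, 95.25, 62.00, 40.75, 26.50, 17.25, 0.00 m³/s; ΣQ_DR = 316.0 m³/s.
V = ΣQ_DR · Δt = 316.0 × 5400 s = 1.706 × 10^6 m³.
Over A = 33.8 km², depth = V / A = 50.5 mm.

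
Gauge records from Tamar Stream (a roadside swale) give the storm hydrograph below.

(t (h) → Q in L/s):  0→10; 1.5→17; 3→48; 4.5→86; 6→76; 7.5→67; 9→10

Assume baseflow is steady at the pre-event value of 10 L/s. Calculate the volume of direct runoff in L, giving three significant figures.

Direct-runoff ordinates (Q − Q_b): 0.0, 7.0, 38.0, 76.0, 66.0, 57.0, 0.0 L/s.
ΣQ_DR = 244.0 L/s.
With Δt = 1.5 h = 5400 s, V = ΣQ_DR · Δt = 244.0 × 5400 = 1.32 × 10^6 L.

V ≈ 1.32 × 10^6 L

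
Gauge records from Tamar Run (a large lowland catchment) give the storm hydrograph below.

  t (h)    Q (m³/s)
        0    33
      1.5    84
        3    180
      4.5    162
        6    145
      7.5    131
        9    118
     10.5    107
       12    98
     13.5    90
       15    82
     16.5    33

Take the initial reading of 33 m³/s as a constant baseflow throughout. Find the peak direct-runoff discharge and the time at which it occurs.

Q_p = 147.0 m³/s at t = 3 h

Subtracting baseflow gives direct-runoff ordinates: 0.0, 51.0, 147.0, 129.0, 112.0, 98.0, 85.0, 74.0, 65.0, 57.0, 49.0, 0.0 m³/s.
The maximum is 147.0 m³/s, occurring at the reading for t = 3 h.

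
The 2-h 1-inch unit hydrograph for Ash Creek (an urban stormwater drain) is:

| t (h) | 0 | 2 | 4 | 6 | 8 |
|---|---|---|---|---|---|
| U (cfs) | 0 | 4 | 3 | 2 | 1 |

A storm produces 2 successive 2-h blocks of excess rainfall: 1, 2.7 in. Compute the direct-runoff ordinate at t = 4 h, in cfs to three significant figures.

By discrete convolution, Q_j = Σ (P_i / 1 in) · U_{j−i}.
At t = 4 h (j=2): Q = (1/1)·3 + (2.7/1)·4 = 13.8 cfs.

Q ≈ 13.8 cfs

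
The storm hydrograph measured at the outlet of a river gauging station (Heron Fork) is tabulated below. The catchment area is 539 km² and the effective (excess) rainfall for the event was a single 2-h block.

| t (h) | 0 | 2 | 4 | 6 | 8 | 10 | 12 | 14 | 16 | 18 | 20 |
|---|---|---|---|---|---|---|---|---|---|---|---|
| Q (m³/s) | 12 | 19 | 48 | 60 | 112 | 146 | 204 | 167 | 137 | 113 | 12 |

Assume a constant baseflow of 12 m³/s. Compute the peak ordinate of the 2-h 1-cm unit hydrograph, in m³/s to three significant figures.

U_p ≈ 160 m³/s

Direct runoff: 0.0, 7.0, 36.0, 48.0, 100.0, 134.0, 192.0, 155.0, 125.0, 101.0, 0.0 m³/s; ΣQ_DR = 898.0 m³/s, peak = 192.0 m³/s.
Runoff depth d = ΣQ_DR·Δt / A = 898.0 × 7200 / (539 km²) = 12.00 mm.
The 1-cm UH is the DRH scaled by (10 mm)/d, so U_p = 192.0 × 10/12.00 = 160 m³/s.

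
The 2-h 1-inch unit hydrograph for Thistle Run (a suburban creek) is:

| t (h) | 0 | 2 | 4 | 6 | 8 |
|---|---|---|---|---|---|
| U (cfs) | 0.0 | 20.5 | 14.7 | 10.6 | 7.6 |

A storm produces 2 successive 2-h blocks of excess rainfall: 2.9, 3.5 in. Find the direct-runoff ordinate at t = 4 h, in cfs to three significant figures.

By discrete convolution, Q_j = Σ (P_i / 1 in) · U_{j−i}.
At t = 4 h (j=2): Q = (2.9/1)·14.7 + (3.5/1)·20.5 = 114 cfs.

Q ≈ 114 cfs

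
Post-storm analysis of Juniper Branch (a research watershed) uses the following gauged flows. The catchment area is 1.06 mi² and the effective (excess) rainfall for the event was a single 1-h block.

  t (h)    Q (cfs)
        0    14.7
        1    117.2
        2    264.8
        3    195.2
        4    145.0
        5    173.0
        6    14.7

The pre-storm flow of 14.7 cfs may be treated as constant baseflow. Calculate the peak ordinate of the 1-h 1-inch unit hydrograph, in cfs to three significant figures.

U_p ≈ 208 cfs

Direct runoff: 0.0, 102.5, 250.1, 180.5, 130.3, 158.3, 0.0 cfs; ΣQ_DR = 821.7 cfs, peak = 250.1 cfs.
Runoff depth d = ΣQ_DR·Δt / A = 821.7 × 3600 / (1.06 mi²) = 1.201 in.
The 1-inch UH is the DRH scaled by (1 in)/d, so U_p = 250.1 × 1/1.201 = 208 cfs.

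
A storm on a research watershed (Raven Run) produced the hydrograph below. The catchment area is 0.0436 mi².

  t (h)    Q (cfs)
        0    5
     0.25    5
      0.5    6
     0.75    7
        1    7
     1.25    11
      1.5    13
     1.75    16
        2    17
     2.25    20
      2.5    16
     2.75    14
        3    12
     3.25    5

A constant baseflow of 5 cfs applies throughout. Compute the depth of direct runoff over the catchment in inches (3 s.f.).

Direct runoff: 0.0, 0.0, 1.0, 2.0, 2.0, 6.0, 8.0, 11.0, 12.0, 15.0, 11.0, 9.0, 7.0, 0.0 cfs; ΣQ_DR = 84.00 cfs.
V = ΣQ_DR · Δt = 84.00 × 900 s = 75600 ft³.
Over A = 0.0436 mi², depth = V / A = 0.746 in.

d ≈ 0.746 in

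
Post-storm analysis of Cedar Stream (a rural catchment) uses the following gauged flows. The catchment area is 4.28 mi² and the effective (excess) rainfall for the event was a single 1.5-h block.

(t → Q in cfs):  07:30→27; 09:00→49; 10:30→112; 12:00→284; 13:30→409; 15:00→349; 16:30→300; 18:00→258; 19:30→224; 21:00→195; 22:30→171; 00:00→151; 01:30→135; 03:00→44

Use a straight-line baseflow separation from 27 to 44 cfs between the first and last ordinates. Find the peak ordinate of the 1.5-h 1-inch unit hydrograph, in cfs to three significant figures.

Direct runoff: 0.00, 20.69, 82.38, 253.08, 376.77, 315.46, 265.15, 221.85, 186.54, 156.23, 130.92, 109.62, 92.31, 0.00 cfs; ΣQ_DR = 2211 cfs, peak = 376.77 cfs.
Runoff depth d = ΣQ_DR·Δt / A = 2211 × 5400 / (4.28 mi²) = 1.201 in.
The 1-inch UH is the DRH scaled by (1 in)/d, so U_p = 376.77 × 1/1.201 = 314 cfs.

U_p ≈ 314 cfs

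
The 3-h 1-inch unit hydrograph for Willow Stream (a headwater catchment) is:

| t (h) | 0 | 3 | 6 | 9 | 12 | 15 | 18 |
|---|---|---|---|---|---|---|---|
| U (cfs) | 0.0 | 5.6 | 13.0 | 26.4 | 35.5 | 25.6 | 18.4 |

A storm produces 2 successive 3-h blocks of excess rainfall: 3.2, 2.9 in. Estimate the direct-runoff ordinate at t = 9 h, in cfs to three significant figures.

By discrete convolution, Q_j = Σ (P_i / 1 in) · U_{j−i}.
At t = 9 h (j=3): Q = (3.2/1)·26.4 + (2.9/1)·13.0 = 122 cfs.

Q ≈ 122 cfs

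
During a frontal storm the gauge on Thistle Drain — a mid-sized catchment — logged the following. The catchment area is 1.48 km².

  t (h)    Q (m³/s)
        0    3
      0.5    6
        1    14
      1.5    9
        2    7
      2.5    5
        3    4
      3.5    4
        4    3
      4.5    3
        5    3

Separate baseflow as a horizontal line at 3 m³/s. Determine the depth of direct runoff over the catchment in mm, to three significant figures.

d ≈ 34.1 mm

Direct runoff: 0.0, 3.0, 11.0, 6.0, 4.0, 2.0, 1.0, 1.0, 0.0, 0.0, 0.0 m³/s; ΣQ_DR = 28.00 m³/s.
V = ΣQ_DR · Δt = 28.00 × 1800 s = 50400 m³.
Over A = 1.48 km², depth = V / A = 34.1 mm.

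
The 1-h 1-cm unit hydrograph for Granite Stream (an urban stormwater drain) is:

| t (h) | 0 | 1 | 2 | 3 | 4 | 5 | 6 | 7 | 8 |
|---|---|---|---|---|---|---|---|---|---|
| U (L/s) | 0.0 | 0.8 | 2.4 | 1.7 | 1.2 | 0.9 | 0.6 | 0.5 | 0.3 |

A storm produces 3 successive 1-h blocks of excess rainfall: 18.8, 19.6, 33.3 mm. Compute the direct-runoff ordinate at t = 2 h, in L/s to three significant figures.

Q ≈ 6.08 L/s

By discrete convolution, Q_j = Σ (P_i / 10 mm) · U_{j−i}.
At t = 2 h (j=2): Q = (18.8/10)·2.4 + (19.6/10)·0.8 + (33.3/10)·0.0 = 6.08 L/s.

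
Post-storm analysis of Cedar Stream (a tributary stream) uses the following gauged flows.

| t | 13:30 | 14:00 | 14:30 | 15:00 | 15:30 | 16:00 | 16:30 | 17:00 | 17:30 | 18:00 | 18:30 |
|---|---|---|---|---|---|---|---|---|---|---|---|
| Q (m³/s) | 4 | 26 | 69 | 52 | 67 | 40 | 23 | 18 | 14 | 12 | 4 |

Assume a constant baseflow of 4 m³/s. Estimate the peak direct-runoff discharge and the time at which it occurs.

Subtracting baseflow gives direct-runoff ordinates: 0.0, 22.0, 65.0, 48.0, 63.0, 36.0, 19.0, 14.0, 10.0, 8.0, 0.0 m³/s.
The maximum is 65.0 m³/s, occurring at the reading for t = 14:30.

Q_p = 65.0 m³/s at t = 14:30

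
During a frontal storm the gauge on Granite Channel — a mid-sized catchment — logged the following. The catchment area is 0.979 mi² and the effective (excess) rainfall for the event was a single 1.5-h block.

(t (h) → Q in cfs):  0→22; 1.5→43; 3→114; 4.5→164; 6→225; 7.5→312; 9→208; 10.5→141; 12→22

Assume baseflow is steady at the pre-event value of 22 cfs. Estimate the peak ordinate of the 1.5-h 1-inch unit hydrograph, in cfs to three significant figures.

U_p ≈ 116 cfs

Direct runoff: 0.0, 21.0, 92.0, 142.0, 203.0, 290.0, 186.0, 119.0, 0.0 cfs; ΣQ_DR = 1053 cfs, peak = 290.0 cfs.
Runoff depth d = ΣQ_DR·Δt / A = 1053 × 5400 / (0.979 mi²) = 2.500 in.
The 1-inch UH is the DRH scaled by (1 in)/d, so U_p = 290.0 × 1/2.500 = 116 cfs.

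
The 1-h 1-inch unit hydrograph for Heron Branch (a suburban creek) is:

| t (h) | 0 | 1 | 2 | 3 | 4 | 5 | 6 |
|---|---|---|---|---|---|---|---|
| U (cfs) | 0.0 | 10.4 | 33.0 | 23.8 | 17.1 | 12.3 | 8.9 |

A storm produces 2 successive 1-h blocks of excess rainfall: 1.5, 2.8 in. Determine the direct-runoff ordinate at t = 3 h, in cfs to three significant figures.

Q ≈ 128 cfs

By discrete convolution, Q_j = Σ (P_i / 1 in) · U_{j−i}.
At t = 3 h (j=3): Q = (1.5/1)·23.8 + (2.8/1)·33.0 = 128 cfs.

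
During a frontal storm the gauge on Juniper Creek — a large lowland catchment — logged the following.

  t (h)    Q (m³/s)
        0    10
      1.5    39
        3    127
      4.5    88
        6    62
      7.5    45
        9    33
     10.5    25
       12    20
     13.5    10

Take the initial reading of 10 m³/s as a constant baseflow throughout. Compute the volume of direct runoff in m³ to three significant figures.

Direct-runoff ordinates (Q − Q_b): 0.0, 29.0, 117.0, 78.0, 52.0, 35.0, 23.0, 15.0, 10.0, 0.0 m³/s.
ΣQ_DR = 359.0 m³/s.
With Δt = 1.5 h = 5400 s, V = ΣQ_DR · Δt = 359.0 × 5400 = 1.94 × 10^6 m³.

V ≈ 1.94 × 10^6 m³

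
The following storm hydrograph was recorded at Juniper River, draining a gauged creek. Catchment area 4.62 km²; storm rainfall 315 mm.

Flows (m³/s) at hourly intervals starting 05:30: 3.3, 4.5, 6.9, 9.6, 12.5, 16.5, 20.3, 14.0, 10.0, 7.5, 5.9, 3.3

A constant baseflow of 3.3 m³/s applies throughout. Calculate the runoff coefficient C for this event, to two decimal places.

ΣQ_DR = 74.70 m³/s; V = ΣQ_DR·Δt = 2.689 × 10^5 m³.
Runoff depth d = V / A = 58.21 mm.
C = d / P = 58.21 / 315 = 0.18.

C ≈ 0.18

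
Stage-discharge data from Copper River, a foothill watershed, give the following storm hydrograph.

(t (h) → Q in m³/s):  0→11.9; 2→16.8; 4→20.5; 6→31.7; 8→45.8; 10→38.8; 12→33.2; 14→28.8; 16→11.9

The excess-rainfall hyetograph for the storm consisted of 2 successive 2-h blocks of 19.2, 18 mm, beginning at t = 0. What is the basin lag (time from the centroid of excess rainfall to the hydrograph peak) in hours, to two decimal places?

t_L ≈ 6.03 h

Centroid of excess rainfall: t_c = Σ P_i·t̄_i / ΣP_i = 1.9677 h (block centres at 1, 3 h).
Hydrograph peak occurs at t = 8 h, so basin lag t_L = 8 − 1.9677 = 6.03 h.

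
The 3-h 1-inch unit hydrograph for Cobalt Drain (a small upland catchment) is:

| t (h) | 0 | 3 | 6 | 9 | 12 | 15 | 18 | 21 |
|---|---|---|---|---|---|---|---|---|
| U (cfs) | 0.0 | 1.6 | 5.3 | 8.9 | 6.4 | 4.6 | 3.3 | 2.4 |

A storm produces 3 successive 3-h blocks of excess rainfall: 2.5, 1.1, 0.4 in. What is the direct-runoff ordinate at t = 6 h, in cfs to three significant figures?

By discrete convolution, Q_j = Σ (P_i / 1 in) · U_{j−i}.
At t = 6 h (j=2): Q = (2.5/1)·5.3 + (1.1/1)·1.6 + (0.4/1)·0.0 = 15.0 cfs.

Q ≈ 15.0 cfs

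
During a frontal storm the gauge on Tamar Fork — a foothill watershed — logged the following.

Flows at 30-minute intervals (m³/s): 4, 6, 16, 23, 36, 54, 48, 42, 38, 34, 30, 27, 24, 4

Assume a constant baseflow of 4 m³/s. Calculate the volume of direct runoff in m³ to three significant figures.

Direct-runoff ordinates (Q − Q_b): 0.0, 2.0, 12.0, 19.0, 32.0, 50.0, 44.0, 38.0, 34.0, 30.0, 26.0, 23.0, 20.0, 0.0 m³/s.
ΣQ_DR = 330.0 m³/s.
With Δt = 0.5 h = 1800 s, V = ΣQ_DR · Δt = 330.0 × 1800 = 5.94 × 10^5 m³.

V ≈ 5.94 × 10^5 m³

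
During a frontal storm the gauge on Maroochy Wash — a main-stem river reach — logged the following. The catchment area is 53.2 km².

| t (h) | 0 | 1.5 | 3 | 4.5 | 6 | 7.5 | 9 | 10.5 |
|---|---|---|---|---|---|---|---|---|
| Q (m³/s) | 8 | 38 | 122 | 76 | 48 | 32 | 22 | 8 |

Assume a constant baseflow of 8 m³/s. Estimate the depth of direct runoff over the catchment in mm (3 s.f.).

d ≈ 29.4 mm

Direct runoff: 0.0, 30.0, 114.0, 68.0, 40.0, 24.0, 14.0, 0.0 m³/s; ΣQ_DR = 290.0 m³/s.
V = ΣQ_DR · Δt = 290.0 × 5400 s = 1.566 × 10^6 m³.
Over A = 53.2 km², depth = V / A = 29.4 mm.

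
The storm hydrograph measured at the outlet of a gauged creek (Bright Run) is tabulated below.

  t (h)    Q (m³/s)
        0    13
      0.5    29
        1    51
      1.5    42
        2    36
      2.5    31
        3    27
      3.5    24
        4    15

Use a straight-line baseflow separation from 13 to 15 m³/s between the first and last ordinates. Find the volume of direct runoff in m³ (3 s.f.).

Direct-runoff ordinates (Q − Q_b): 0.00, 15.75, 37.50, 28.25, 22.00, 16.75, 12.50, 9.25, 0.00 m³/s.
ΣQ_DR = 142.0 m³/s.
With Δt = 0.5 h = 1800 s, V = ΣQ_DR · Δt = 142.0 × 1800 = 2.56 × 10^5 m³.

V ≈ 2.56 × 10^5 m³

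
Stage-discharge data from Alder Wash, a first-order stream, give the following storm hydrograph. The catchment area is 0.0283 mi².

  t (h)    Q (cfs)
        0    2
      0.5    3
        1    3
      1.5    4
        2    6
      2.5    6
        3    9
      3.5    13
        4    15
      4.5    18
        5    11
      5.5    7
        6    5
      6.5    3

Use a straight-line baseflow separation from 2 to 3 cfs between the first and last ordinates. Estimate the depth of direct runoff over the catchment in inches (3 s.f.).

d ≈ 1.92 in

Direct runoff: 0.00, 0.92, 0.85, 1.77, 3.69, 3.62, 6.54, 10.46, 12.38, 15.31, 8.23, 4.15, 2.08, 0.00 cfs; ΣQ_DR = 70.00 cfs.
V = ΣQ_DR · Δt = 70.00 × 1800 s = 1.260 × 10^5 ft³.
Over A = 0.0283 mi², depth = V / A = 1.92 in.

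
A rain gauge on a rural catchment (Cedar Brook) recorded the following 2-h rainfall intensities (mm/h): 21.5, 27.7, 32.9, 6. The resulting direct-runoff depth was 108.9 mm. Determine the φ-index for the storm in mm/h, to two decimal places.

φ ≈ 9.22 mm/h

Only the 3 blocks with intensity above φ contribute runoff: 21.5, 27.7, 32.9 mm/h.
Σ(I−φ)·Δt = d  ⇒  (21.5+27.7+32.9 − 3φ)·2 = 108.9
φ = (82.10 − 108.9/2) / 3 = 9.22 mm/h.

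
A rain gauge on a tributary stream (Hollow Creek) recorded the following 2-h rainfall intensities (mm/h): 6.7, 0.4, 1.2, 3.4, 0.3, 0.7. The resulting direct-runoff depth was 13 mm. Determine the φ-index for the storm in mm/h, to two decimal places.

Only the 2 blocks with intensity above φ contribute runoff: 6.7, 3.4 mm/h.
Σ(I−φ)·Δt = d  ⇒  (6.7+3.4 − 2φ)·2 = 13
φ = (10.10 − 13/2) / 2 = 1.80 mm/h.

φ ≈ 1.80 mm/h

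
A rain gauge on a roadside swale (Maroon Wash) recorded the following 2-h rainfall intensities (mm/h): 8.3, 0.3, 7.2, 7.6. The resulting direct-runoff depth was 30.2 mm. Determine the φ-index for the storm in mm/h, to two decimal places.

φ ≈ 2.67 mm/h

Only the 3 blocks with intensity above φ contribute runoff: 8.3, 7.2, 7.6 mm/h.
Σ(I−φ)·Δt = d  ⇒  (8.3+7.2+7.6 − 3φ)·2 = 30.2
φ = (23.10 − 30.2/2) / 3 = 2.67 mm/h.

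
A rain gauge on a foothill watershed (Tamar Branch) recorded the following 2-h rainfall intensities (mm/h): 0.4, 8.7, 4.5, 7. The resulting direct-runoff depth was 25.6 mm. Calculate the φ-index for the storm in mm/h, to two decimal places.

Only the 3 blocks with intensity above φ contribute runoff: 8.7, 4.5, 7 mm/h.
Σ(I−φ)·Δt = d  ⇒  (8.7+4.5+7 − 3φ)·2 = 25.6
φ = (20.20 − 25.6/2) / 3 = 2.47 mm/h.

φ ≈ 2.47 mm/h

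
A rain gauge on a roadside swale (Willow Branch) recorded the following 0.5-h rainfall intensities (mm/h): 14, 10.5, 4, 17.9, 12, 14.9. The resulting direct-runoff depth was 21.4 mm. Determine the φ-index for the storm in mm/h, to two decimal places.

Only the 5 blocks with intensity above φ contribute runoff: 14, 10.5, 17.9, 12, 14.9 mm/h.
Σ(I−φ)·Δt = d  ⇒  (14+10.5+17.9+12+14.9 − 5φ)·0.5 = 21.4
φ = (69.30 − 21.4/0.5) / 5 = 5.30 mm/h.

φ ≈ 5.30 mm/h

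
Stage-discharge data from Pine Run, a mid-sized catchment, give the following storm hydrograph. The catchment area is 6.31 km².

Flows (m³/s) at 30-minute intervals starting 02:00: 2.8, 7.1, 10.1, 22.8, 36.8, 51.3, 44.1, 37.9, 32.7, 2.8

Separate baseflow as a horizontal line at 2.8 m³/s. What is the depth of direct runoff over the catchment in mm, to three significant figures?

Direct runoff: 0.0, 4.3, 7.3, 20.0, 34.0, 48.5, 41.3, 35.1, 29.9, 0.0 m³/s; ΣQ_DR = 220.4 m³/s.
V = ΣQ_DR · Δt = 220.4 × 1800 s = 3.967 × 10^5 m³.
Over A = 6.31 km², depth = V / A = 62.9 mm.

d ≈ 62.9 mm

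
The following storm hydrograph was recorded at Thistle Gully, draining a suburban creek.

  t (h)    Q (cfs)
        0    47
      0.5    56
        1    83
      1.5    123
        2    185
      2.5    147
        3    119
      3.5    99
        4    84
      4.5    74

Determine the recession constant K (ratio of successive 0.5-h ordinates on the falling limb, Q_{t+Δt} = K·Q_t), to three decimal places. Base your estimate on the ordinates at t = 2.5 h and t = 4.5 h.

Using the recession-limb readings at t = 2.5 h and t = 4.5 h: Q falls from 147 to 74 cfs over 4 intervals.
K = (Q₂/Q₁)^(1/4) = (74/147)^(1/4) = 0.842.

K ≈ 0.842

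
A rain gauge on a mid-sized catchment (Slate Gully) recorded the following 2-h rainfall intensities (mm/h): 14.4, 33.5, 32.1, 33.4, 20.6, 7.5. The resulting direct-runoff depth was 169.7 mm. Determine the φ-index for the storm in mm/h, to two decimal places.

Only the 5 blocks with intensity above φ contribute runoff: 14.4, 33.5, 32.1, 33.4, 20.6 mm/h.
Σ(I−φ)·Δt = d  ⇒  (14.4+33.5+32.1+33.4+20.6 − 5φ)·2 = 169.7
φ = (134.0 − 169.7/2) / 5 = 9.83 mm/h.

φ ≈ 9.83 mm/h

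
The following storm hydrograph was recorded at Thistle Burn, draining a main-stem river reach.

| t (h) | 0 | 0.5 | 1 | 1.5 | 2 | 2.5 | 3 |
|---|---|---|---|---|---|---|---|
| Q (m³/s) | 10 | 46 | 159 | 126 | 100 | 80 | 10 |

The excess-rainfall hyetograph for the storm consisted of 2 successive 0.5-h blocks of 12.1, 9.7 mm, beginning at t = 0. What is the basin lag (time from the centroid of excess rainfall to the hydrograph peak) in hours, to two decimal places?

Centroid of excess rainfall: t_c = Σ P_i·t̄_i / ΣP_i = 0.4725 h (block centres at 0.25, 0.75 h).
Hydrograph peak occurs at t = 1 h, so basin lag t_L = 1 − 0.4725 = 0.53 h.

t_L ≈ 0.53 h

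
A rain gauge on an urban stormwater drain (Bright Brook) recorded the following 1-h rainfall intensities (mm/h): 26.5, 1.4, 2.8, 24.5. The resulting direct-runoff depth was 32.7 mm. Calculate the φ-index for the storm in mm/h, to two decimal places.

φ ≈ 9.15 mm/h

Only the 2 blocks with intensity above φ contribute runoff: 26.5, 24.5 mm/h.
Σ(I−φ)·Δt = d  ⇒  (26.5+24.5 − 2φ)·1 = 32.7
φ = (51.00 − 32.7/1) / 2 = 9.15 mm/h.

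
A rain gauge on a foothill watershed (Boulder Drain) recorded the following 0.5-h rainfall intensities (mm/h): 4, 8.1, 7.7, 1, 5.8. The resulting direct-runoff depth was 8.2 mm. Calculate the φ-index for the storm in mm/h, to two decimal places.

Only the 4 blocks with intensity above φ contribute runoff: 4, 8.1, 7.7, 5.8 mm/h.
Σ(I−φ)·Δt = d  ⇒  (4+8.1+7.7+5.8 − 4φ)·0.5 = 8.2
φ = (25.60 − 8.2/0.5) / 4 = 2.30 mm/h.

φ ≈ 2.30 mm/h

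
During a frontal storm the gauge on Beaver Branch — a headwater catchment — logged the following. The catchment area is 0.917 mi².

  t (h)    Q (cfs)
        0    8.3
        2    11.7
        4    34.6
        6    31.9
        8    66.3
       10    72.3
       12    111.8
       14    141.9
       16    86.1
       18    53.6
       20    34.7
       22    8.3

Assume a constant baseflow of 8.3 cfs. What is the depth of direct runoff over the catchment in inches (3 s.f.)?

d ≈ 1.90 in

Direct runoff: 0.0, 3.4, 26.3, 23.6, 58.0, 64.0, 103.5, 133.6, 77.8, 45.3, 26.4, 0.0 cfs; ΣQ_DR = 561.9 cfs.
V = ΣQ_DR · Δt = 561.9 × 7200 s = 4.046 × 10^6 ft³.
Over A = 0.917 mi², depth = V / A = 1.90 in.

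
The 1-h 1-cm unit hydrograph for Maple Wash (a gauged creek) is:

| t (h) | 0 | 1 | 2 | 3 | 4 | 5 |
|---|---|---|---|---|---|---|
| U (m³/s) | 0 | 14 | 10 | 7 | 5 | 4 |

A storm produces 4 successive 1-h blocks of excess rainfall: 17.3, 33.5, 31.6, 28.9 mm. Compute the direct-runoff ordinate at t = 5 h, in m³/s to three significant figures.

By discrete convolution, Q_j = Σ (P_i / 10 mm) · U_{j−i}.
At t = 5 h (j=5): Q = (17.3/10)·4 + (33.5/10)·5 + (31.6/10)·7 + (28.9/10)·10 = 74.7 m³/s.

Q ≈ 74.7 m³/s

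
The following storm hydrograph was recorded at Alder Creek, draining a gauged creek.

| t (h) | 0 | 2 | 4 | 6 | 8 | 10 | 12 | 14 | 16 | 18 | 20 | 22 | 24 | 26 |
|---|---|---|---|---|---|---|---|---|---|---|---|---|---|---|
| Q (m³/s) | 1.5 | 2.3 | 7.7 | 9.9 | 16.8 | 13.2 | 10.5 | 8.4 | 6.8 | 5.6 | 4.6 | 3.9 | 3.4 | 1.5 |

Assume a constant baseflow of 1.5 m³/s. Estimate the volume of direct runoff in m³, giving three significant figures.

V ≈ 5.41 × 10^5 m³

Direct-runoff ordinates (Q − Q_b): 0.0, 0.8, 6.2, 8.4, 15.3, 11.7, 9.0, 6.9, 5.3, 4.1, 3.1, 2.4, 1.9, 0.0 m³/s.
ΣQ_DR = 75.10 m³/s.
With Δt = 2 h = 7200 s, V = ΣQ_DR · Δt = 75.10 × 7200 = 5.41 × 10^5 m³.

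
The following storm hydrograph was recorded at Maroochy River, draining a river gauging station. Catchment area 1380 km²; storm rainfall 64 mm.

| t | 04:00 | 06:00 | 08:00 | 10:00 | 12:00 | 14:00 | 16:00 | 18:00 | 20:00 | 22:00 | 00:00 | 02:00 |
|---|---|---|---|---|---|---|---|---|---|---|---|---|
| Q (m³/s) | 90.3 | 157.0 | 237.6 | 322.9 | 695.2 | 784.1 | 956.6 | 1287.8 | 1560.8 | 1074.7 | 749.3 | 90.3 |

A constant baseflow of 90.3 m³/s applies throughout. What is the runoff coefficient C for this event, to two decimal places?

C ≈ 0.56

ΣQ_DR = 6923 m³/s; V = ΣQ_DR·Δt = 4.985 × 10^7 m³.
Runoff depth d = V / A = 36.12 mm.
C = d / P = 36.12 / 64 = 0.56.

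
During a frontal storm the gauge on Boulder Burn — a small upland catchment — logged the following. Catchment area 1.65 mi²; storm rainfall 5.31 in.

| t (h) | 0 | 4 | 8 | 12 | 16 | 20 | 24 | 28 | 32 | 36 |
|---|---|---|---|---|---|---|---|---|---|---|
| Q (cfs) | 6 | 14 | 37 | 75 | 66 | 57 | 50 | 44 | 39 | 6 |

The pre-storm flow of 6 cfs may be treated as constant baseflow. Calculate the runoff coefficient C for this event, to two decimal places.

C ≈ 0.24

ΣQ_DR = 334.0 cfs; V = ΣQ_DR·Δt = 4.810 × 10^6 ft³.
Runoff depth d = V / A = 1.255 in.
C = d / P = 1.255 / 5.31 = 0.24.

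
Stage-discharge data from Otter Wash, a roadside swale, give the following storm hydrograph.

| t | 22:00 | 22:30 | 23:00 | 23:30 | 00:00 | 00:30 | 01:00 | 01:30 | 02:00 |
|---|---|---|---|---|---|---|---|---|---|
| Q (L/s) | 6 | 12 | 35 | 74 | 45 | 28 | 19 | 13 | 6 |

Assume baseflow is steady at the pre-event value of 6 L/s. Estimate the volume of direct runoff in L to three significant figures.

Direct-runoff ordinates (Q − Q_b): 0.0, 6.0, 29.0, 68.0, 39.0, 22.0, 13.0, 7.0, 0.0 L/s.
ΣQ_DR = 184.0 L/s.
With Δt = 0.5 h = 1800 s, V = ΣQ_DR · Δt = 184.0 × 1800 = 3.31 × 10^5 L.

V ≈ 3.31 × 10^5 L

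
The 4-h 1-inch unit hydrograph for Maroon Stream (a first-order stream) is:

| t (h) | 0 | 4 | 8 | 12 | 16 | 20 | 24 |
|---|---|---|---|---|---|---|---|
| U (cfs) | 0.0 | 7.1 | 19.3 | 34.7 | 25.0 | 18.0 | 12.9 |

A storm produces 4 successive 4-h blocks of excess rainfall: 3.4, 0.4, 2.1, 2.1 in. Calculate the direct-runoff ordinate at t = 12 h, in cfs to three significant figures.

Q ≈ 141 cfs

By discrete convolution, Q_j = Σ (P_i / 1 in) · U_{j−i}.
At t = 12 h (j=3): Q = (3.4/1)·34.7 + (0.4/1)·19.3 + (2.1/1)·7.1 + (2.1/1)·0.0 = 141 cfs.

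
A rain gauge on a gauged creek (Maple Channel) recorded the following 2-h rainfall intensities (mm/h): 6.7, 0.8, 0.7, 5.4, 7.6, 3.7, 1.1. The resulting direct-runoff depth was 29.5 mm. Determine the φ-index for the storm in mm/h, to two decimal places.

φ ≈ 2.16 mm/h

Only the 4 blocks with intensity above φ contribute runoff: 6.7, 5.4, 7.6, 3.7 mm/h.
Σ(I−φ)·Δt = d  ⇒  (6.7+5.4+7.6+3.7 − 4φ)·2 = 29.5
φ = (23.40 − 29.5/2) / 4 = 2.16 mm/h.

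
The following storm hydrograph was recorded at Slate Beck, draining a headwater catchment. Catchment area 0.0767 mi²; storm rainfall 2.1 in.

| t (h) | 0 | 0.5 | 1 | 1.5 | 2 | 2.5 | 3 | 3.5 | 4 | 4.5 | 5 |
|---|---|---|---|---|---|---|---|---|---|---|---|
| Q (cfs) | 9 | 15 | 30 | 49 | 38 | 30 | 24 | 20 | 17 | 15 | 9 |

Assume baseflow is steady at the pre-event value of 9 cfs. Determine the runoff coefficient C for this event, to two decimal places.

ΣQ_DR = 157.0 cfs; V = ΣQ_DR·Δt = 2.826 × 10^5 ft³.
Runoff depth d = V / A = 1.586 in.
C = d / P = 1.586 / 2.1 = 0.76.

C ≈ 0.76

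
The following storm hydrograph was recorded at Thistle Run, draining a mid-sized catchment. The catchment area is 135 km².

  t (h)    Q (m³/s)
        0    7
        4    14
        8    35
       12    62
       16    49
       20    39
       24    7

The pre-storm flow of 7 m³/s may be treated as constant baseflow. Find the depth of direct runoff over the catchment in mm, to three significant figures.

d ≈ 17.5 mm

Direct runoff: 0.0, 7.0, 28.0, 55.0, 42.0, 32.0, 0.0 m³/s; ΣQ_DR = 164.0 m³/s.
V = ΣQ_DR · Δt = 164.0 × 14400 s = 2.362 × 10^6 m³.
Over A = 135 km², depth = V / A = 17.5 mm.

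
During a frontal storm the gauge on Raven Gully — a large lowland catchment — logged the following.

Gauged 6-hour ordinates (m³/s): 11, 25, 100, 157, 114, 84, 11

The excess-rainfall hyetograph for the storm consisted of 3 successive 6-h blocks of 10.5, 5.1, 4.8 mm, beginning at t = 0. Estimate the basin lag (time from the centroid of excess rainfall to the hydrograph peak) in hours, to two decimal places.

t_L ≈ 10.68 h

Centroid of excess rainfall: t_c = Σ P_i·t̄_i / ΣP_i = 7.3235 h (block centres at 3, 9, 15 h).
Hydrograph peak occurs at t = 18 h, so basin lag t_L = 18 − 7.3235 = 10.68 h.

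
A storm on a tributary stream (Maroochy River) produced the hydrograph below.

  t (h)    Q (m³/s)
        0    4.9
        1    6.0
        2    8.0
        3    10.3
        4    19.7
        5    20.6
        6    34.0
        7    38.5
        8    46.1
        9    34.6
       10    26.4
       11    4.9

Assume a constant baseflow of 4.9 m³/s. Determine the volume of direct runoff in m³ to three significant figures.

V ≈ 7.03 × 10^5 m³

Direct-runoff ordinates (Q − Q_b): 0.0, 1.1, 3.1, 5.4, 14.8, 15.7, 29.1, 33.6, 41.2, 29.7, 21.5, 0.0 m³/s.
ΣQ_DR = 195.2 m³/s.
With Δt = 1 h = 3600 s, V = ΣQ_DR · Δt = 195.2 × 3600 = 7.03 × 10^5 m³.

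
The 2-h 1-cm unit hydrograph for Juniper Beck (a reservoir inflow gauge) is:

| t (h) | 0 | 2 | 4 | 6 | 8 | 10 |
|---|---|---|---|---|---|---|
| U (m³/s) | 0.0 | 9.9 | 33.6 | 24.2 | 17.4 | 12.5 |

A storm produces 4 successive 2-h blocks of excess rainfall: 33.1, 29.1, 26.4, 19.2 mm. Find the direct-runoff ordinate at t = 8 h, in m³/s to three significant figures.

By discrete convolution, Q_j = Σ (P_i / 10 mm) · U_{j−i}.
At t = 8 h (j=4): Q = (33.1/10)·17.4 + (29.1/10)·24.2 + (26.4/10)·33.6 + (19.2/10)·9.9 = 236 m³/s.

Q ≈ 236 m³/s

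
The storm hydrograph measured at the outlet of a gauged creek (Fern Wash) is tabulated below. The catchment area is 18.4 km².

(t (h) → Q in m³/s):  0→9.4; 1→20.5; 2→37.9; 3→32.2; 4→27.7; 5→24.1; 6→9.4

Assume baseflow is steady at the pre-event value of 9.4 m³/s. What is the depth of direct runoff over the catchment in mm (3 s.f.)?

Direct runoff: 0.0, 11.1, 28.5, 22.8, 18.3, 14.7, 0.0 m³/s; ΣQ_DR = 95.40 m³/s.
V = ΣQ_DR · Δt = 95.40 × 3600 s = 3.434 × 10^5 m³.
Over A = 18.4 km², depth = V / A = 18.7 mm.

d ≈ 18.7 mm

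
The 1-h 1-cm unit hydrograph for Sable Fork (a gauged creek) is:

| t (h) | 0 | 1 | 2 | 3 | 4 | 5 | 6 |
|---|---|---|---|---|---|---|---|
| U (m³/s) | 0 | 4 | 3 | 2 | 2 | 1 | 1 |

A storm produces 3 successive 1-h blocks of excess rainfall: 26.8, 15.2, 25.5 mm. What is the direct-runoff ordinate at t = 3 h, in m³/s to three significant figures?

Q ≈ 20.1 m³/s

By discrete convolution, Q_j = Σ (P_i / 10 mm) · U_{j−i}.
At t = 3 h (j=3): Q = (26.8/10)·2 + (15.2/10)·3 + (25.5/10)·4 = 20.1 m³/s.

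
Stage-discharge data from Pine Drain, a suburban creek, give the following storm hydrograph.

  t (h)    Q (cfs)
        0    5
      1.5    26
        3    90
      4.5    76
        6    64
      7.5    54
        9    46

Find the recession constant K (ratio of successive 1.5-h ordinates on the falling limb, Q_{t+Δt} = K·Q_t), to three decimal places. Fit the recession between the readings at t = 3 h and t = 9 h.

Using the recession-limb readings at t = 3 h and t = 9 h: Q falls from 90 to 46 cfs over 4 intervals.
K = (Q₂/Q₁)^(1/4) = (46/90)^(1/4) = 0.846.

K ≈ 0.846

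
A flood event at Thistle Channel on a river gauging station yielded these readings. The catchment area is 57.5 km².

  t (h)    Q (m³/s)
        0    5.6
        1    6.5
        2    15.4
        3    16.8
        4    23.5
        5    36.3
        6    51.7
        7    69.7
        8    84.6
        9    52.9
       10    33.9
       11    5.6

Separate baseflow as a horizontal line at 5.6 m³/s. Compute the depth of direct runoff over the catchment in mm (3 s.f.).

Direct runoff: 0.0, 0.9, 9.8, 11.2, 17.9, 30.7, 46.1, 64.1, 79.0, 47.3, 28.3, 0.0 m³/s; ΣQ_DR = 335.3 m³/s.
V = ΣQ_DR · Δt = 335.3 × 3600 s = 1.207 × 10^6 m³.
Over A = 57.5 km², depth = V / A = 21.0 mm.

d ≈ 21.0 mm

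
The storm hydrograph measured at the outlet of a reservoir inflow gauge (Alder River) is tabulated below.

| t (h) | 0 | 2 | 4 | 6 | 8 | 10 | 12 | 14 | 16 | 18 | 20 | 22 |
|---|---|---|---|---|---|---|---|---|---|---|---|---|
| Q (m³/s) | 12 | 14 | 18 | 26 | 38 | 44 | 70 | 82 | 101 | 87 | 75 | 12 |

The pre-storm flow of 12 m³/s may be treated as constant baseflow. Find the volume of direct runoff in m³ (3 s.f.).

Direct-runoff ordinates (Q − Q_b): 0.0, 2.0, 6.0, 14.0, 26.0, 32.0, 58.0, 70.0, 89.0, 75.0, 63.0, 0.0 m³/s.
ΣQ_DR = 435.0 m³/s.
With Δt = 2 h = 7200 s, V = ΣQ_DR · Δt = 435.0 × 7200 = 3.13 × 10^6 m³.

V ≈ 3.13 × 10^6 m³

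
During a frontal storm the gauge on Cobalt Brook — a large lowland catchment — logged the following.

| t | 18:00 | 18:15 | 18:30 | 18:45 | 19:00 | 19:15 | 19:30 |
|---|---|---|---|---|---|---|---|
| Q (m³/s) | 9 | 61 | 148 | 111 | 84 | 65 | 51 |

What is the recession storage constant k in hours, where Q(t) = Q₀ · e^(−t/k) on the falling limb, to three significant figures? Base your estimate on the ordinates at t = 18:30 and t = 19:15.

k ≈ 0.911 h

On the falling limb, Q drops from 148 to 65 m³/s between t = 18:30 and t = 19:15 (Δt = 0.75 h).
k = −Δt / ln(Q₂/Q₁) = −0.75 / ln(65/148) = 0.911 h.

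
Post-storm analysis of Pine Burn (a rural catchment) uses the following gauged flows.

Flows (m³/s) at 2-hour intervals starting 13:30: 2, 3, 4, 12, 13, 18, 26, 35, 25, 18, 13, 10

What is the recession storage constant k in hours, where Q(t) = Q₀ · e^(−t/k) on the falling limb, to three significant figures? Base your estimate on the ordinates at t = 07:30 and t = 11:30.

On the falling limb, Q drops from 18 to 10 m³/s between t = 07:30 and t = 11:30 (Δt = 4 h).
k = −Δt / ln(Q₂/Q₁) = −4 / ln(10/18) = 6.81 h.

k ≈ 6.81 h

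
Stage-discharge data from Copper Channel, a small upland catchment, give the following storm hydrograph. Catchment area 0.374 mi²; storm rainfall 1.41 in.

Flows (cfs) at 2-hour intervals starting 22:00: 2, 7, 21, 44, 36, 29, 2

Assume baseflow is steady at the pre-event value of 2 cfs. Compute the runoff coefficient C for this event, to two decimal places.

C ≈ 0.75

ΣQ_DR = 127.0 cfs; V = ΣQ_DR·Δt = 9.144 × 10^5 ft³.
Runoff depth d = V / A = 1.052 in.
C = d / P = 1.052 / 1.41 = 0.75.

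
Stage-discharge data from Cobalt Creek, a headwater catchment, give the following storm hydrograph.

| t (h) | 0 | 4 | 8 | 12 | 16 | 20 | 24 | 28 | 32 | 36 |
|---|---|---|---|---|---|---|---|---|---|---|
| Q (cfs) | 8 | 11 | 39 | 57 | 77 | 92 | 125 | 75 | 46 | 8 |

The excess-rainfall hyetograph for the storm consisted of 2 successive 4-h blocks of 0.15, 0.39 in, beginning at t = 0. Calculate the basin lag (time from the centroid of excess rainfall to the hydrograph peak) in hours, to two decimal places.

Centroid of excess rainfall: t_c = Σ P_i·t̄_i / ΣP_i = 4.8889 h (block centres at 2, 6 h).
Hydrograph peak occurs at t = 24 h, so basin lag t_L = 24 − 4.8889 = 19.11 h.

t_L ≈ 19.11 h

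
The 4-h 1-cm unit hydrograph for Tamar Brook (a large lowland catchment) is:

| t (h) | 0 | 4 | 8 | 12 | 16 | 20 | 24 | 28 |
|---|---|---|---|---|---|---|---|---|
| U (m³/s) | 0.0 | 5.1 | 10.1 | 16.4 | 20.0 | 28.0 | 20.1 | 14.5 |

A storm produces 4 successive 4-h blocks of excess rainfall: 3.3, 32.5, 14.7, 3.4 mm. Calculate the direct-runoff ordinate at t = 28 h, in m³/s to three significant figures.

By discrete convolution, Q_j = Σ (P_i / 10 mm) · U_{j−i}.
At t = 28 h (j=7): Q = (3.3/10)·14.5 + (32.5/10)·20.1 + (14.7/10)·28.0 + (3.4/10)·20.0 = 118 m³/s.

Q ≈ 118 m³/s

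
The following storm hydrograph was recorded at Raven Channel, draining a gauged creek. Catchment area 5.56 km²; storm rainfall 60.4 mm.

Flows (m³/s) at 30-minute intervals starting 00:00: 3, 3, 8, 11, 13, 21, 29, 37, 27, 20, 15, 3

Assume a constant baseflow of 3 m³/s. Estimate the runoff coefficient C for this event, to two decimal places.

ΣQ_DR = 154.0 m³/s; V = ΣQ_DR·Δt = 2.772 × 10^5 m³.
Runoff depth d = V / A = 49.86 mm.
C = d / P = 49.86 / 60.4 = 0.83.

C ≈ 0.83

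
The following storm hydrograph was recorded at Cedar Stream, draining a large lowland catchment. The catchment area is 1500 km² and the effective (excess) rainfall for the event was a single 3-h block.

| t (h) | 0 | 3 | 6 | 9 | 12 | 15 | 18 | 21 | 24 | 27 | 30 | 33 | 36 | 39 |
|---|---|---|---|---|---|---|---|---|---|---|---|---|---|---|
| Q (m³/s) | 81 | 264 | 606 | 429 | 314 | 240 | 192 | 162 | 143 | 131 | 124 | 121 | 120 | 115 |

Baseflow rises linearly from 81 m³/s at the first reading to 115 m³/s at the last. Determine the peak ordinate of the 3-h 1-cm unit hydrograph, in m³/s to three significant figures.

U_p ≈ 432 m³/s

Direct runoff: 0.00, 180.38, 519.77, 340.15, 222.54, 145.92, 95.31, 62.69, 41.08, 26.46, 16.85, 11.23, 7.62, 0.00 m³/s; ΣQ_DR = 1670 m³/s, peak = 519.77 m³/s.
Runoff depth d = ΣQ_DR·Δt / A = 1670 × 10800 / (1500 km²) = 12.02 mm.
The 1-cm UH is the DRH scaled by (10 mm)/d, so U_p = 519.77 × 10/12.02 = 432 m³/s.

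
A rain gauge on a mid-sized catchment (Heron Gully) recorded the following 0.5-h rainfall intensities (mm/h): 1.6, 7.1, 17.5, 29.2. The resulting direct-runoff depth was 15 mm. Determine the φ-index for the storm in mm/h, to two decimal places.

φ ≈ 8.35 mm/h

Only the 2 blocks with intensity above φ contribute runoff: 17.5, 29.2 mm/h.
Σ(I−φ)·Δt = d  ⇒  (17.5+29.2 − 2φ)·0.5 = 15
φ = (46.70 − 15/0.5) / 2 = 8.35 mm/h.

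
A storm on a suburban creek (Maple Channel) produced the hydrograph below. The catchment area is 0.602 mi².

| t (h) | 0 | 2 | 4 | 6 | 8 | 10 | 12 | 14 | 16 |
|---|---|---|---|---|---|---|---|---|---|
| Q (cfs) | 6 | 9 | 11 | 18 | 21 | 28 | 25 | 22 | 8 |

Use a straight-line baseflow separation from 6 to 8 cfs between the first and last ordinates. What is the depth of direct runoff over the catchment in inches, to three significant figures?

Direct runoff: 0.00, 2.75, 4.50, 11.25, 14.00, 20.75, 17.50, 14.25, 0.00 cfs; ΣQ_DR = 85.00 cfs.
V = ΣQ_DR · Δt = 85.00 × 7200 s = 6.120 × 10^5 ft³.
Over A = 0.602 mi², depth = V / A = 0.438 in.

d ≈ 0.438 in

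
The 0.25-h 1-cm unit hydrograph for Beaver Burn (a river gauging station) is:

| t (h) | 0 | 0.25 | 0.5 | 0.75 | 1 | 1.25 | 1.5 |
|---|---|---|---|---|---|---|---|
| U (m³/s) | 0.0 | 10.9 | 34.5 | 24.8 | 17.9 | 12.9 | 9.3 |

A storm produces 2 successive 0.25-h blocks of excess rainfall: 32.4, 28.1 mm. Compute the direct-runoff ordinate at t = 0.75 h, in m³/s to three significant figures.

By discrete convolution, Q_j = Σ (P_i / 10 mm) · U_{j−i}.
At t = 0.75 h (j=3): Q = (32.4/10)·24.8 + (28.1/10)·34.5 = 177 m³/s.

Q ≈ 177 m³/s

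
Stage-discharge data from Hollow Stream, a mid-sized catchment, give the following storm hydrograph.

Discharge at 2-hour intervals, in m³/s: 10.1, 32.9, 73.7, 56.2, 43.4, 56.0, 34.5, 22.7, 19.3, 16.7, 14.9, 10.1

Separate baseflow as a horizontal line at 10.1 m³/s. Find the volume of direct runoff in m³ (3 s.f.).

Direct-runoff ordinates (Q − Q_b): 0.0, 22.8, 63.6, 46.1, 33.3, 45.9, 24.4, 12.6, 9.2, 6.6, 4.8, 0.0 m³/s.
ΣQ_DR = 269.3 m³/s.
With Δt = 2 h = 7200 s, V = ΣQ_DR · Δt = 269.3 × 7200 = 1.94 × 10^6 m³.

V ≈ 1.94 × 10^6 m³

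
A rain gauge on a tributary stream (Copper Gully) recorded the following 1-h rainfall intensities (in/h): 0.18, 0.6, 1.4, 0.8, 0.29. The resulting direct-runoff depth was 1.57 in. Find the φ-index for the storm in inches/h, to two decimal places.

Only the 3 blocks with intensity above φ contribute runoff: 0.6, 1.4, 0.8 in/h.
Σ(I−φ)·Δt = d  ⇒  (0.6+1.4+0.8 − 3φ)·1 = 1.57
φ = (2.800 − 1.57/1) / 3 = 0.41 in/h.

φ ≈ 0.41 in/h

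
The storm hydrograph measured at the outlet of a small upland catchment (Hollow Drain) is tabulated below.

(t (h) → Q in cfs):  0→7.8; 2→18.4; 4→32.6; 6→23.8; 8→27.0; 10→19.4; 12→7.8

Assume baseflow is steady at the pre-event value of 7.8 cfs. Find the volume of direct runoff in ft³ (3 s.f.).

Direct-runoff ordinates (Q − Q_b): 0.0, 10.6, 24.8, 16.0, 19.2, 11.6, 0.0 cfs.
ΣQ_DR = 82.20 cfs.
With Δt = 2 h = 7200 s, V = ΣQ_DR · Δt = 82.20 × 7200 = 5.92 × 10^5 ft³.

V ≈ 5.92 × 10^5 ft³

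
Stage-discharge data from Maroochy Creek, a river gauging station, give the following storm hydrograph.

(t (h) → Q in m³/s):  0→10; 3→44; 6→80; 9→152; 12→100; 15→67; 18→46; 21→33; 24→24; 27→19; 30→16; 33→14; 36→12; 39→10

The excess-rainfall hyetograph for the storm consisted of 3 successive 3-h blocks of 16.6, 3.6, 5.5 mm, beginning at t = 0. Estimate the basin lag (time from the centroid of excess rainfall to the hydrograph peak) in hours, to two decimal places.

t_L ≈ 5.80 h

Centroid of excess rainfall: t_c = Σ P_i·t̄_i / ΣP_i = 3.2043 h (block centres at 1.5, 4.5, 7.5 h).
Hydrograph peak occurs at t = 9 h, so basin lag t_L = 9 − 3.2043 = 5.80 h.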